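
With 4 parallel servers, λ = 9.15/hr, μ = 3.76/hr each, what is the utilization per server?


ρ = λ/(cμ) = 9.15/(4·3.76) = 9.15/15.04 = 0.6084

Final: 0.6084


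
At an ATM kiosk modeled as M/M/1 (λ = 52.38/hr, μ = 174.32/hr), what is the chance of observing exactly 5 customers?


ρ = 52.38/174.32 = 0.3005
P_n = (1−ρ)·ρ^n = (1 − 0.3005)·0.3005^5 = 0.6995·0.002450 = 0.001714

Final: 0.001714


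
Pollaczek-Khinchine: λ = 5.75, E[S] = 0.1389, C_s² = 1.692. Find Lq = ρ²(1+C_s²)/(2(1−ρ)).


ρ = λ·E[S] = 5.75·0.1389 = 0.7987
Lq = ρ²(1+C_s²)/(2(1−ρ)) = 0.6379·(1+1.692)/(2·0.2013)
= 0.6379·2.6920/0.4026 = 4.26469

Final: 4.26469


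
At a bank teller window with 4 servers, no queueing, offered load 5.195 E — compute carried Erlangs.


B(4,5.195) = 0.413438 (Erlang-B)
Carried load = a(1 − B) = 5.195·(1 − 0.413438) = 5.195·0.586562 = 3.0472 E

Final: 3.0472 Erlangs


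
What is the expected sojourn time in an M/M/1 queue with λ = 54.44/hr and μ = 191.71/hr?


W = 1/(μ−λ) = 1/(191.71 − 54.44) = 1/137.27 = 0.007285 hr

Final: 0.007285 hr


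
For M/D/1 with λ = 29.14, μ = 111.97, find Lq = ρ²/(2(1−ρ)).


ρ = 29.14/111.97 = 0.2602
M/D/1: Lq = ρ²/(2(1−ρ)) = 0.06773/(2·0.7398) = 0.04578

Final: 0.04578


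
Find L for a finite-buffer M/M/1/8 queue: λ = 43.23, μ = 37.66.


ρ = 43.23/37.66 = 1.1479
L = ρ[1 − (K+1)ρ^K + Kρ^(K+1)] / [(1−ρ)(1−ρ^(K+1))]
Numerator: 1.1479·(1 − 9·3.014667 + 8·3.460543) = 1.781937
Denominator: (-0.1479)·(-2.460543) = 0.363920
L = 1.781937/0.363920 = 4.8965

Final: 4.8965


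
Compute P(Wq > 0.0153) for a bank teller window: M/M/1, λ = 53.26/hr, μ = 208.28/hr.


ρ = 53.26/208.28 = 0.2557
P(Wq > t) = ρ·e^{−(μ−λ)t} = 0.2557·e^{−2.3718}
= 0.2557·0.093312 = 0.023861

Final: 0.023861


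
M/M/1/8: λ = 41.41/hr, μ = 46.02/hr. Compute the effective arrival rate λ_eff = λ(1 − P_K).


ρ = 0.8998; P_K = (1−ρ)ρ^8/(1−ρ^9) = 0.070208
λ_eff = λ(1 − P_K) = 41.41·(1 − 0.070208) = 41.41·0.929792 = 38.5027 /hr

Final: 38.5027 /hr


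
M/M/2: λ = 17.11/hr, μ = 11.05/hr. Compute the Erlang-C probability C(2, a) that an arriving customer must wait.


a = λ/μ = 1.5484; ρ = a/2 = 0.7742
P₀ = 0.127263 (from M/M/c formula)
C(c,a) = [a^c/(c!(1−ρ))]·P₀ = [2.39759/(2·0.2258)]·0.127263
= 5.30930·0.127263 = 0.675680

Final: 0.675680


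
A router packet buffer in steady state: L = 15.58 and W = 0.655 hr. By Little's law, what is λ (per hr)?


λ = L/W = 15.58/0.655 = 23.7863 /hr

Final: 23.7863 /hr


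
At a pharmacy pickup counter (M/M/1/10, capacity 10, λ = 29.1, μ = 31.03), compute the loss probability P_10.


ρ = λ/μ = 29.1/31.03 = 0.9378
P_K = (1−ρ)ρ^K/(1−ρ^(K+1)) = (0.06220·0.526153)/(1 − 0.493427)
= 0.032726/0.506573 = 0.064602

Final: 0.064602


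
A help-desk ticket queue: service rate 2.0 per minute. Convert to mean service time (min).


Mean service time = 1/μ = 1/2.0 minute = 0.50000 minute
In minutes: 0.50000 × 1 = 0.5000 min

Final: 0.5000 min


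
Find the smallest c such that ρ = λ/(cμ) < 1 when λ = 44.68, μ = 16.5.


Stability requires cμ > λ ⇔ c > λ/μ.
λ/μ = 44.68/16.5 = 2.7079
Minimum integer c = ⌊2.7079⌋ + 1 = 3
Check: 3·16.5 = 49.50 > 44.68, while 2·16.5 = 33.00 ≤ 44.68

Final: 3 servers


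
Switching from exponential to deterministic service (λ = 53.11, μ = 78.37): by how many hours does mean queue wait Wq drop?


ρ = 53.11/78.37 = 0.6777
Wq(M/M/1) = ρ/(μ−λ) = 0.6777/25.26 = 0.02683 hr
Wq(M/D/1) = ρ/(2(μ−λ)) = 0.01341 hr
Savings = 0.02683 − 0.01341 = 0.01341 hr

Final: 0.01341 hr


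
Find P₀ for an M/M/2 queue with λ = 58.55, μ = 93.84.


a = λ/μ = 58.55/93.84 = 0.6239; ρ = a/c = 0.3120
Σ_{k=0}^{1} a^k/k! (terms k=0..1) = 1.00000 + 0.62393 = 1.62393
Tail: a^2/(2!(1−ρ)) = 0.38929/(2·0.6880) = 0.28290
P₀ = 1/(1.62393 + 0.28290) = 1/1.90684 = 0.524428

Final: 0.524428


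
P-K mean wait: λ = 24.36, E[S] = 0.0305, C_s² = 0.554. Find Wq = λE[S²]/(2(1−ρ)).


ρ = λ·E[S] = 24.36·0.0305 = 0.7430
E[S²] = E[S]²(1+C_s²) = 0.0305²·(1+0.554) = 0.001446
Wq = λ·E[S²]/(2(1−ρ)) = 24.36·0.001446/(2·0.2570) = 0.06851 hr

Final: 0.06851 hr


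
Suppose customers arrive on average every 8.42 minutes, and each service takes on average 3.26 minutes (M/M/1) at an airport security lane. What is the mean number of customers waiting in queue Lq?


λ = 60/8.42 = 7.1259 /hr
μ = 60/3.26 = 18.4049 /hr
ρ = λ/μ = 7.1259/18.4049 = 0.3872
Lq = ρ²/(1−ρ) = 0.1499/0.6128 = 0.2446

Final: 0.2446


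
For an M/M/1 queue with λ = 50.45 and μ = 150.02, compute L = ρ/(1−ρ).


ρ = λ/μ = 50.45/150.02 = 0.3363
L = ρ/(1−ρ) = 0.3363/(1 − 0.3363) = 0.3363/0.6637 = 0.5067

Final: 0.5067


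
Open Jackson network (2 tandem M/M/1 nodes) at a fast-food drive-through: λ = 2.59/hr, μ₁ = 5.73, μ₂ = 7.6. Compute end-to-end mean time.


Each node sees arrival rate λ = 2.59/hr (tandem ⇒ throughput preserved).
W₁ = 1/(μ₁−λ) = 1/(5.73−2.59) = 0.31847 hr
W₂ = 1/(μ₂−λ) = 1/(7.6−2.59) = 0.19960 hr
W_total = W₁ + W₂ = 0.31847 + 0.19960 = 0.51807 hr

Final: 0.51807 hr


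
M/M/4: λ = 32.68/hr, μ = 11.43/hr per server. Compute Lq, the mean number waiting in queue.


a = λ/μ = 2.8591; ρ = a/4 = 0.7148
P₀ = 0.046287
Lq = P₀·a^c·ρ / (c!·(1−ρ)²) = 0.046287·66.82566·0.7148/(24·0.08135)
= 1.13246

Final: 1.13246


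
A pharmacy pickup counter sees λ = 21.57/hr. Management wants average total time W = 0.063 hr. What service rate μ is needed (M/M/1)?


W = 1/(μ−λ) ⇒ μ − λ = 1/W = 1/0.063 = 15.8730
μ = λ + 1/W = 21.57 + 15.8730 = 37.4430 per hr

Final: 37.4430 /hr


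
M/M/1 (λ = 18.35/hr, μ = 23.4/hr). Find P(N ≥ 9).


ρ = 18.35/23.4 = 0.7842
P(N ≥ n) = ρ^n = 0.7842^9 = 0.112146

Final: 0.112146


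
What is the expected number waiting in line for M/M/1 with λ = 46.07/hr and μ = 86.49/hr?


ρ = 46.07/86.49 = 0.5327
Lq = ρ²/(1−ρ) = 0.2837/0.4673 = 0.6071

Final: 0.6071


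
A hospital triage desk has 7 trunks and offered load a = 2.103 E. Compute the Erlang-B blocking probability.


B(c,a) = (a^c/c!) / Σ_{k=0}^{c} a^k/k!
a^7/7! = 0.036095
Σ terms (k=0..7): 1.00000 + 2.10300 + 2.21130 + 1.55012 + 0.81498 + 0.34278 + 0.12014 + 0.03609 = 8.178426
B = 0.036095/8.178426 = 0.004413

Final: 0.004413


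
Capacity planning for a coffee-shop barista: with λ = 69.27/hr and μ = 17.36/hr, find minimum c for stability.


Stability requires cμ > λ ⇔ c > λ/μ.
λ/μ = 69.27/17.36 = 3.9902
Minimum integer c = ⌊3.9902⌋ + 1 = 4
Check: 4·17.36 = 69.44 > 69.27, while 3·17.36 = 52.08 ≤ 69.27

Final: 4 servers


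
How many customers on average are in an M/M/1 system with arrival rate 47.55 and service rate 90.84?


ρ = λ/μ = 47.55/90.84 = 0.5234
L = ρ/(1−ρ) = 0.5234/(1 − 0.5234) = 0.5234/0.4766 = 1.0984

Final: 1.0984


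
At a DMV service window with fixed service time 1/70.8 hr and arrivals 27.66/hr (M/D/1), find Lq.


ρ = 27.66/70.8 = 0.3907
M/D/1: Lq = ρ²/(2(1−ρ)) = 0.1526/(2·0.6093) = 0.12525

Final: 0.12525


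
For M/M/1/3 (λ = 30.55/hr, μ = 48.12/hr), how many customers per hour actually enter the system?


ρ = 0.6349; P_K = (1−ρ)ρ^3/(1−ρ^4) = 0.111557
λ_eff = λ(1 − P_K) = 30.55·(1 − 0.111557) = 30.55·0.888443 = 27.1419 /hr

Final: 27.1419 /hr


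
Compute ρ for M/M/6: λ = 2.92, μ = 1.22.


ρ = λ/(cμ) = 2.92/(6·1.22) = 2.92/7.32 = 0.3989

Final: 0.3989


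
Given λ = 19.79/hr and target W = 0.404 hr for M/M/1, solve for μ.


W = 1/(μ−λ) ⇒ μ − λ = 1/W = 1/0.404 = 2.4752
μ = λ + 1/W = 19.79 + 2.4752 = 22.2652 per hr

Final: 22.2652 /hr


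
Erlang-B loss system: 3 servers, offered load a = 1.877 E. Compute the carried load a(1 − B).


B(3,1.877) = 0.191989 (Erlang-B)
Carried load = a(1 − B) = 1.877·(1 − 0.191989) = 1.877·0.808011 = 1.5166 E

Final: 1.5166 Erlangs


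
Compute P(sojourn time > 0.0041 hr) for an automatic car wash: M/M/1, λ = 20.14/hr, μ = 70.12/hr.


W ~ Exponential(μ−λ) for M/M/1.
μ − λ = 70.12 − 20.14 = 49.9800
P(W > t) = e^{−(μ−λ)t} = e^{−0.2049} = 0.814714

Final: 0.814714


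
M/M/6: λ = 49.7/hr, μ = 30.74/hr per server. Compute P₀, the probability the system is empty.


a = λ/μ = 49.7/30.74 = 1.6168; ρ = a/c = 0.2695
Σ_{k=0}^{5} a^k/k! (terms k=0..5) = 1.00000 + 1.61679 + 1.30700 + 0.70438 + 0.28471 + 0.09206 = 5.00493
Tail: a^6/(6!(1−ρ)) = 17.86139/(720·0.7305) = 0.03396
P₀ = 1/(5.00493 + 0.03396) = 1/5.03889 = 0.198456

Final: 0.198456


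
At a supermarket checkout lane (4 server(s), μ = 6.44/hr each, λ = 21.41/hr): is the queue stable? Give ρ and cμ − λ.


Total capacity cμ = 4·6.44 = 25.76/hr
ρ = λ/(cμ) = 21.41/25.76 = 0.8311
Stable ⇔ ρ < 1: YES
Spare capacity = cμ − λ = 25.76 − 21.41 = 4.35/hr

Final: ρ = 0.8311; stable; margin = 4.35/hr


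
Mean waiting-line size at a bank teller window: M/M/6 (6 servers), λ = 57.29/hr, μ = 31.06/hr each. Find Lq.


a = λ/μ = 1.8445; ρ = a/6 = 0.3074
P₀ = 0.157963
Lq = P₀·a^c·ρ / (c!·(1−ρ)²) = 0.157963·39.37896·0.3074/(720·0.47967)
= 0.005537

Final: 0.005537


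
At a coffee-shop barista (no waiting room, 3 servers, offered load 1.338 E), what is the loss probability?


B(c,a) = (a^c/c!) / Σ_{k=0}^{c} a^k/k!
a^3/3! = 0.399224
Σ terms (k=0..3): 1.00000 + 1.33800 + 0.89512 + 0.39922 = 3.632346
B = 0.399224/3.632346 = 0.109908

Final: 0.109908


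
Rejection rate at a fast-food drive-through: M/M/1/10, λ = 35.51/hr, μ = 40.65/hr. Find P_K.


ρ = λ/μ = 35.51/40.65 = 0.8736
P_K = (1−ρ)ρ^K/(1−ρ^(K+1)) = (0.1264·0.258762)/(1 − 0.226043)
= 0.032719/0.773957 = 0.042275

Final: 0.042275


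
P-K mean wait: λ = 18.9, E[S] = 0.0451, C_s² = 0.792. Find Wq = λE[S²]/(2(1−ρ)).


ρ = λ·E[S] = 18.9·0.0451 = 0.8524
E[S²] = E[S]²(1+C_s²) = 0.0451²·(1+0.792) = 0.003645
Wq = λ·E[S²]/(2(1−ρ)) = 18.9·0.003645/(2·0.1476) = 0.23335 hr

Final: 0.23335 hr


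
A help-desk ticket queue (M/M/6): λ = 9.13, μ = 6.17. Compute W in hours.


a = 1.4797; ρ = 0.2466; P₀ = 0.227644
Lq = P₀·a^c·ρ/(c!(1−ρ)²) = 0.001442
Wq = Lq/λ = 0.001442/9.13 = 0.0001580 hr
W = Wq + 1/μ = 0.0001580 + 0.16207 = 0.16223 hr

Final: 0.16223 hr


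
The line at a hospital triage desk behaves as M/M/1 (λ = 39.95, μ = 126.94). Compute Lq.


ρ = 39.95/126.94 = 0.3147
Lq = ρ²/(1−ρ) = 0.09905/0.6853 = 0.1445

Final: 0.1445


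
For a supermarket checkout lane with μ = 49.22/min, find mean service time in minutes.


Mean service time = 1/μ = 1/49.22 minute = 0.02032 minute
In minutes: 0.02032 × 1 = 0.02032 min

Final: 0.02032 min


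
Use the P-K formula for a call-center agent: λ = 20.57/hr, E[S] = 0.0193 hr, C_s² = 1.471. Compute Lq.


ρ = λ·E[S] = 20.57·0.0193 = 0.3970
Lq = ρ²(1+C_s²)/(2(1−ρ)) = 0.1576·(1+1.471)/(2·0.6030)
= 0.1576·2.4710/1.2060 = 0.32293

Final: 0.32293


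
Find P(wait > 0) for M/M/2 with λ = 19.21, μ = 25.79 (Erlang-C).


a = λ/μ = 0.7449; ρ = a/2 = 0.3724
P₀ = 0.457268 (from M/M/c formula)
C(c,a) = [a^c/(c!(1−ρ))]·P₀ = [0.55482/(2·0.6276)]·0.457268
= 0.44204·0.457268 = 0.202130

Final: 0.202130


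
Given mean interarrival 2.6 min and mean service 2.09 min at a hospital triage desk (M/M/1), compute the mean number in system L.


λ = 60/2.6 = 23.0769 /hr
μ = 60/2.09 = 28.7081 /hr
ρ = λ/μ = 23.0769/28.7081 = 0.8038
L = ρ/(1−ρ) = 0.8038/0.1962 = 4.0980

Final: 4.0980


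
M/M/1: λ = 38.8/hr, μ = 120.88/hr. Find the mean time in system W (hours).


W = 1/(μ−λ) = 1/(120.88 − 38.8) = 1/82.08 = 0.01218 hr

Final: 0.01218 hr


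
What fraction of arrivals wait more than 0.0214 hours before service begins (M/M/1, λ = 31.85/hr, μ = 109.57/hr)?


ρ = 31.85/109.57 = 0.2907
P(Wq > t) = ρ·e^{−(μ−λ)t} = 0.2907·e^{−1.6632}
= 0.2907·0.189530 = 0.055093

Final: 0.055093


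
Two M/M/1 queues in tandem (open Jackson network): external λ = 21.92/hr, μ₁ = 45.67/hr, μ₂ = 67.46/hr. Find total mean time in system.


Each node sees arrival rate λ = 21.92/hr (tandem ⇒ throughput preserved).
W₁ = 1/(μ₁−λ) = 1/(45.67−21.92) = 0.04211 hr
W₂ = 1/(μ₂−λ) = 1/(67.46−21.92) = 0.02196 hr
W_total = W₁ + W₂ = 0.04211 + 0.02196 = 0.06406 hr

Final: 0.06406 hr


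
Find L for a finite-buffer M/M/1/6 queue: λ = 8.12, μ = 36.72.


ρ = 8.12/36.72 = 0.2211
L = ρ[1 − (K+1)ρ^K + Kρ^(K+1)] / [(1−ρ)(1−ρ^(K+1))]
Numerator: 0.2211·(1 − 7·0.0001169 + 6·0.00002586) = 0.220986
Denominator: (0.7789)·(0.999974) = 0.778847
L = 0.220986/0.778847 = 0.2837

Final: 0.2837


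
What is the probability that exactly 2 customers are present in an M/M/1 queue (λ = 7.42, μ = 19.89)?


ρ = 7.42/19.89 = 0.3731
P_n = (1−ρ)·ρ^n = (1 − 0.3731)·0.3731^2 = 0.6269·0.139168 = 0.087251

Final: 0.087251


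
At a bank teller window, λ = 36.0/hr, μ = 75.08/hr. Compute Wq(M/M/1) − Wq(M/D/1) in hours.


ρ = 36.0/75.08 = 0.4795
Wq(M/M/1) = ρ/(μ−λ) = 0.4795/39.08 = 0.01227 hr
Wq(M/D/1) = ρ/(2(μ−λ)) = 0.006135 hr
Savings = 0.01227 − 0.006135 = 0.006135 hr

Final: 0.006135 hr


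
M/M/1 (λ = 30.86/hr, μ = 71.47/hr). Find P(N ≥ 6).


ρ = 30.86/71.47 = 0.4318
P(N ≥ n) = ρ^n = 0.4318^6 = 0.006481

Final: 0.006481


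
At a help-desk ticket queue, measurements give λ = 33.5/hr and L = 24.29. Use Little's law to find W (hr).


W = L/λ = 24.29/33.5 = 0.7251 hr

Final: 0.7251 hr


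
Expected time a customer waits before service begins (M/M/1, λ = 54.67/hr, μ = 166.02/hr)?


ρ = 54.67/166.02 = 0.3293
Wq = ρ/(μ−λ) = 0.3293/(166.02 − 54.67) = 0.3293/111.35 = 0.002957 hr

Final: 0.002957 hr


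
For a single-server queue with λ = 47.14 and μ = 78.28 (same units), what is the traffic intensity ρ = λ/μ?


ρ = λ/μ = 47.14/78.28 = 0.6022

Final: 0.6022


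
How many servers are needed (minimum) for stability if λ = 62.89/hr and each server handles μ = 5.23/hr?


Stability requires cμ > λ ⇔ c > λ/μ.
λ/μ = 62.89/5.23 = 12.0249
Minimum integer c = ⌊12.0249⌋ + 1 = 13
Check: 13·5.23 = 67.99 > 62.89, while 12·5.23 = 62.76 ≤ 62.89

Final: 13 servers


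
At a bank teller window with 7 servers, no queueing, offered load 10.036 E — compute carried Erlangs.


B(7,10.036) = 0.410643 (Erlang-B)
Carried load = a(1 − B) = 10.036·(1 − 0.410643) = 10.036·0.589357 = 5.9148 E

Final: 5.9148 Erlangs


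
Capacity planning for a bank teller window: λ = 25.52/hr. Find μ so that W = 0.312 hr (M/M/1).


W = 1/(μ−λ) ⇒ μ − λ = 1/W = 1/0.312 = 3.2051
μ = λ + 1/W = 25.52 + 3.2051 = 28.7251 per hr

Final: 28.7251 /hr


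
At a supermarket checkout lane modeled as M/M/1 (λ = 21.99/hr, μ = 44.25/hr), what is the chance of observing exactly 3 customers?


ρ = 21.99/44.25 = 0.4969
P_n = (1−ρ)·ρ^n = (1 − 0.4969)·0.4969^3 = 0.5031·0.122726 = 0.061737

Final: 0.061737


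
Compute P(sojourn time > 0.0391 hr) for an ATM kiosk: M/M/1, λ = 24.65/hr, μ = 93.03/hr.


W ~ Exponential(μ−λ) for M/M/1.
μ − λ = 93.03 − 24.65 = 68.3800
P(W > t) = e^{−(μ−λ)t} = e^{−2.6737} = 0.068999

Final: 0.068999


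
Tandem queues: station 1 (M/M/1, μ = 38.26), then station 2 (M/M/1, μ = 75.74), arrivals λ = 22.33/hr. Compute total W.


Each node sees arrival rate λ = 22.33/hr (tandem ⇒ throughput preserved).
W₁ = 1/(μ₁−λ) = 1/(38.26−22.33) = 0.06277 hr
W₂ = 1/(μ₂−λ) = 1/(75.74−22.33) = 0.01872 hr
W_total = W₁ + W₂ = 0.06277 + 0.01872 = 0.08150 hr

Final: 0.08150 hr


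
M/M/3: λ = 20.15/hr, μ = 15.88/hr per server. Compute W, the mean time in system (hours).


a = 1.2689; ρ = 0.4230; P₀ = 0.272924
Lq = P₀·a^c·ρ/(c!(1−ρ)²) = 0.11805
Wq = Lq/λ = 0.11805/20.15 = 0.005858 hr
W = Wq + 1/μ = 0.005858 + 0.06297 = 0.06883 hr

Final: 0.06883 hr


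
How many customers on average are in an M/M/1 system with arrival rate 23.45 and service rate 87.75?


ρ = λ/μ = 23.45/87.75 = 0.2672
L = ρ/(1−ρ) = 0.2672/(1 − 0.2672) = 0.2672/0.7328 = 0.3647

Final: 0.3647


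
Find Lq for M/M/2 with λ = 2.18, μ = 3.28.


a = λ/μ = 0.6646; ρ = a/2 = 0.3323
P₀ = 0.501144
Lq = P₀·a^c·ρ / (c!·(1−ρ)²) = 0.501144·0.44174·0.3323/(2·0.44580)
= 0.08251

Final: 0.08251


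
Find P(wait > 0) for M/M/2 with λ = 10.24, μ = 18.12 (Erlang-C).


a = λ/μ = 0.5651; ρ = a/2 = 0.2826
P₀ = 0.559380 (from M/M/c formula)
C(c,a) = [a^c/(c!(1−ρ))]·P₀ = [0.31936/(2·0.7174)]·0.559380
= 0.22257·0.559380 = 0.124502

Final: 0.124502


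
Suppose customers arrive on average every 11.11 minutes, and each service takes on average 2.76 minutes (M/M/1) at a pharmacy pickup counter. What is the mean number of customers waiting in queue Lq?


λ = 60/11.11 = 5.4005 /hr
μ = 60/2.76 = 21.7391 /hr
ρ = λ/μ = 5.4005/21.7391 = 0.2484
Lq = ρ²/(1−ρ) = 0.06171/0.7516 = 0.08211

Final: 0.08211


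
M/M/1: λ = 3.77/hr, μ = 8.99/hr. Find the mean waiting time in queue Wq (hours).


ρ = 3.77/8.99 = 0.4194
Wq = ρ/(μ−λ) = 0.4194/(8.99 − 3.77) = 0.4194/5.22 = 0.08034 hr

Final: 0.08034 hr


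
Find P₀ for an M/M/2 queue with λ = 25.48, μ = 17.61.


a = λ/μ = 25.48/17.61 = 1.4469; ρ = a/c = 0.7235
Σ_{k=0}^{1} a^k/k! (terms k=0..1) = 1.00000 + 1.44691 = 2.44691
Tail: a^2/(2!(1−ρ)) = 2.09353/(2·0.2765) = 3.78513
P₀ = 1/(2.44691 + 3.78513) = 1/6.23203 = 0.160461

Final: 0.160461


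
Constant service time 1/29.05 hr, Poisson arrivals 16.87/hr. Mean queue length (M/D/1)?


ρ = 16.87/29.05 = 0.5807
M/D/1: Lq = ρ²/(2(1−ρ)) = 0.3372/(2·0.4193) = 0.40217

Final: 0.40217


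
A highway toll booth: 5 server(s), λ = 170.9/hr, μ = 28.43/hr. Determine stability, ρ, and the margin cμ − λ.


Total capacity cμ = 5·28.43 = 142.15/hr
ρ = λ/(cμ) = 170.9/142.15 = 1.2023
Stable ⇔ ρ < 1: NO
Spare capacity = cμ − λ = 142.15 − 170.9 = -28.75/hr

Final: ρ = 1.2023; unstable; margin = -28.75/hr


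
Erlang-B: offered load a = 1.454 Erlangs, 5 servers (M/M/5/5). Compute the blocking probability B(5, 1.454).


B(c,a) = (a^c/c!) / Σ_{k=0}^{c} a^k/k!
a^5/5! = 0.054155
Σ terms (k=0..5): 1.00000 + 1.45400 + 1.05706 + 0.51232 + 0.18623 + 0.05416 = 4.263763
B = 0.054155/4.263763 = 0.012701

Final: 0.012701


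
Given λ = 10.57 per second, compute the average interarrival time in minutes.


Mean interarrival time = 1/λ = 1/10.57 second = 0.09461 second
In minutes: 0.09461 × 0.0166667 = 0.001577 min

Final: 0.001577 min


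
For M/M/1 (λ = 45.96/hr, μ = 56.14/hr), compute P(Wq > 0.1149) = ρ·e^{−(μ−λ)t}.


ρ = 45.96/56.14 = 0.8187
P(Wq > t) = ρ·e^{−(μ−λ)t} = 0.8187·e^{−1.1697}
= 0.8187·0.310466 = 0.254168

Final: 0.254168


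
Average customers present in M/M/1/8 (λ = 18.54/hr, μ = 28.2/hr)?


ρ = 18.54/28.2 = 0.6574
L = ρ[1 − (K+1)ρ^K + Kρ^(K+1)] / [(1−ρ)(1−ρ^(K+1))]
Numerator: 0.6574·(1 − 9·0.034905 + 8·0.022948) = 0.571611
Denominator: (0.3426)·(0.977052) = 0.334692
L = 0.571611/0.334692 = 1.7079

Final: 1.7079


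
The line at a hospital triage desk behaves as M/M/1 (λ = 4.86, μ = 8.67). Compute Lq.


ρ = 4.86/8.67 = 0.5606
Lq = ρ²/(1−ρ) = 0.3142/0.4394 = 0.7150

Final: 0.7150


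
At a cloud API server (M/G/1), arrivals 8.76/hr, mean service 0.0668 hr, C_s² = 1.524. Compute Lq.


ρ = λ·E[S] = 8.76·0.0668 = 0.5852
Lq = ρ²(1+C_s²)/(2(1−ρ)) = 0.3424·(1+1.524)/(2·0.4148)
= 0.3424·2.5240/0.8297 = 1.04171

Final: 1.04171


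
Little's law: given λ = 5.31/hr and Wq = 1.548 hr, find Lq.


Lq = λWq = 5.31·1.548 = 8.2199

Final: 8.2199


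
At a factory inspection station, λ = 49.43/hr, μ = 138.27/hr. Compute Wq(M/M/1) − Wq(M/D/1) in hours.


ρ = 49.43/138.27 = 0.3575
Wq(M/M/1) = ρ/(μ−λ) = 0.3575/88.84 = 0.004024 hr
Wq(M/D/1) = ρ/(2(μ−λ)) = 0.002012 hr
Savings = 0.004024 − 0.002012 = 0.002012 hr

Final: 0.002012 hr


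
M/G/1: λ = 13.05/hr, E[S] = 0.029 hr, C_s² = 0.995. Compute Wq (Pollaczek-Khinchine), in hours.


ρ = λ·E[S] = 13.05·0.029 = 0.3785
E[S²] = E[S]²(1+C_s²) = 0.029²·(1+0.995) = 0.001678
Wq = λ·E[S²]/(2(1−ρ)) = 13.05·0.001678/(2·0.6215) = 0.01761 hr

Final: 0.01761 hr


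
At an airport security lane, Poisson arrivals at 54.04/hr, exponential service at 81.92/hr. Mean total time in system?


W = 1/(μ−λ) = 1/(81.92 − 54.04) = 1/27.88 = 0.03587 hr

Final: 0.03587 hr


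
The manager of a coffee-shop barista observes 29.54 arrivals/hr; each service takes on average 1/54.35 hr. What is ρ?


ρ = λ/μ = 29.54/54.35 = 0.5435

Final: 0.5435


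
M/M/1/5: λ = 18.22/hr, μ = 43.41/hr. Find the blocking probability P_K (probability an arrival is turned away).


ρ = λ/μ = 18.22/43.41 = 0.4197
P_K = (1−ρ)ρ^K/(1−ρ^(K+1)) = (0.5803·0.013025)/(1 − 0.005467)
= 0.007558/0.994533 = 0.007600

Final: 0.007600


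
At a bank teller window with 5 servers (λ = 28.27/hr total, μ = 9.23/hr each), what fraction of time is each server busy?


ρ = λ/(cμ) = 28.27/(5·9.23) = 28.27/46.15 = 0.6126

Final: 0.6126


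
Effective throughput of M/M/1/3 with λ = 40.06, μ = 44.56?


ρ = 0.8990; P_K = (1−ρ)ρ^3/(1−ρ^4) = 0.211601
λ_eff = λ(1 − P_K) = 40.06·(1 − 0.211601) = 40.06·0.788399 = 31.5833 /hr

Final: 31.5833 /hr


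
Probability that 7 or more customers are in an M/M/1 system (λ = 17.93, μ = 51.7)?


ρ = 17.93/51.7 = 0.3468
P(N ≥ n) = ρ^n = 0.3468^7 = 0.0006034

Final: 0.0006034


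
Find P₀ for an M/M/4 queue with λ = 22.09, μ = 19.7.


a = λ/μ = 22.09/19.7 = 1.1213; ρ = a/c = 0.2803
Σ_{k=0}^{3} a^k/k! (terms k=0..3) = 1.00000 + 1.12132 + 0.62868 + 0.23498 = 2.98498
Tail: a^4/(4!(1−ρ)) = 1.58095/(24·0.7197) = 0.09153
P₀ = 1/(2.98498 + 0.09153) = 1/3.07651 = 0.325043

Final: 0.325043


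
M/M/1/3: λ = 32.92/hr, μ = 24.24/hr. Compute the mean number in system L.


ρ = 32.92/24.24 = 1.3581
L = ρ[1 − (K+1)ρ^K + Kρ^(K+1)] / [(1−ρ)(1−ρ^(K+1))]
Numerator: 1.3581·(1 − 4·2.504849 + 3·3.401801) = 1.610695
Denominator: (-0.3581)·(-2.401801) = 0.860051
L = 1.610695/0.860051 = 1.8728

Final: 1.8728


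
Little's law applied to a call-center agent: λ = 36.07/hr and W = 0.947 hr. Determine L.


L = λW = 36.07·0.947 = 34.1583

Final: 34.1583


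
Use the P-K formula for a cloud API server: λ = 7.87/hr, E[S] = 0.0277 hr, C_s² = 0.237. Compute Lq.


ρ = λ·E[S] = 7.87·0.0277 = 0.2180
Lq = ρ²(1+C_s²)/(2(1−ρ)) = 0.04752·(1+0.237)/(2·0.7820)
= 0.04752·1.2370/1.5640 = 0.03759

Final: 0.03759


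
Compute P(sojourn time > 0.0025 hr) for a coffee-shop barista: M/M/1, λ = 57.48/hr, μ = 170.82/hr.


W ~ Exponential(μ−λ) for M/M/1.
μ − λ = 170.82 − 57.48 = 113.3400
P(W > t) = e^{−(μ−λ)t} = e^{−0.2833} = 0.753256

Final: 0.753256


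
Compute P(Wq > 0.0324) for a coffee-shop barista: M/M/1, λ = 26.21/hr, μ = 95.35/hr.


ρ = 26.21/95.35 = 0.2749
P(Wq > t) = ρ·e^{−(μ−λ)t} = 0.2749·e^{−2.2401}
= 0.2749·0.106444 = 0.029260

Final: 0.029260


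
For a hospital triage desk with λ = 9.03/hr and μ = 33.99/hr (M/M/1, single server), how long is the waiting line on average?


ρ = 9.03/33.99 = 0.2657
Lq = ρ²/(1−ρ) = 0.07058/0.7343 = 0.09611

Final: 0.09611


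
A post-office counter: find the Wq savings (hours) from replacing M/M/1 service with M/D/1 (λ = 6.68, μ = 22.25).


ρ = 6.68/22.25 = 0.3002
Wq(M/M/1) = ρ/(μ−λ) = 0.3002/15.57 = 0.01928 hr
Wq(M/D/1) = ρ/(2(μ−λ)) = 0.009641 hr
Savings = 0.01928 − 0.009641 = 0.009641 hr

Final: 0.009641 hr


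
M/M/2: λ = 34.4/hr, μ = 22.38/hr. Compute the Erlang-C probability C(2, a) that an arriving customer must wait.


a = λ/μ = 1.5371; ρ = a/2 = 0.7685
P₀ = 0.130874 (from M/M/c formula)
C(c,a) = [a^c/(c!(1−ρ))]·P₀ = [2.36264/(2·0.2315)]·0.130874
= 5.10384·0.130874 = 0.667961

Final: 0.667961


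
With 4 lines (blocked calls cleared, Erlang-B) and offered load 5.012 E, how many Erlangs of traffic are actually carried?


B(4,5.012) = 0.399290 (Erlang-B)
Carried load = a(1 − B) = 5.012·(1 − 0.399290) = 5.012·0.600710 = 3.0108 E

Final: 3.0108 Erlangs


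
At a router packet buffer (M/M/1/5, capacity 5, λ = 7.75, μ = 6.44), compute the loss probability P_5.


ρ = λ/μ = 7.75/6.44 = 1.2034
P_K = (1−ρ)ρ^K/(1−ρ^(K+1)) = (-0.2034·2.523941)/(1 − 3.037351)
= -0.513410/-2.037351 = 0.251999

Final: 0.251999


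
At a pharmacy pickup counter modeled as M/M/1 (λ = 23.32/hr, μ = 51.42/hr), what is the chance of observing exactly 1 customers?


ρ = 23.32/51.42 = 0.4535
P_n = (1−ρ)·ρ^n = (1 − 0.4535)·0.4535^1 = 0.5465·0.453520 = 0.247840

Final: 0.247840


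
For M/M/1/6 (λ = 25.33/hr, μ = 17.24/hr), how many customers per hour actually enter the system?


ρ = 1.4693; P_K = (1−ρ)ρ^6/(1−ρ^7) = 0.342561
λ_eff = λ(1 − P_K) = 25.33·(1 − 0.342561) = 25.33·0.657439 = 16.6529 /hr

Final: 16.6529 /hr


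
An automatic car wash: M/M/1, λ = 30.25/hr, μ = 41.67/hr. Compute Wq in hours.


ρ = 30.25/41.67 = 0.7259
Wq = ρ/(μ−λ) = 0.7259/(41.67 − 30.25) = 0.7259/11.42 = 0.06357 hr

Final: 0.06357 hr


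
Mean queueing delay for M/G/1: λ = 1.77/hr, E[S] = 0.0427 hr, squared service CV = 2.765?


ρ = λ·E[S] = 1.77·0.0427 = 0.07558
E[S²] = E[S]²(1+C_s²) = 0.0427²·(1+2.765) = 0.006865
Wq = λ·E[S²]/(2(1−ρ)) = 1.77·0.006865/(2·0.9244) = 0.006572 hr

Final: 0.006572 hr


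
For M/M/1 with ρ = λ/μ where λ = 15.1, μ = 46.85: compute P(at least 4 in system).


ρ = 15.1/46.85 = 0.3223
P(N ≥ n) = ρ^n = 0.3223^4 = 0.010791

Final: 0.010791


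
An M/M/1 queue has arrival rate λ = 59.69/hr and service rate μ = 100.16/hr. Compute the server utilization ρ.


ρ = λ/μ = 59.69/100.16 = 0.5959

Final: 0.5959


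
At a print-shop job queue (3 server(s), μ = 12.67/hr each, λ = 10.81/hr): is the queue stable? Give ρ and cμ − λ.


Total capacity cμ = 3·12.67 = 38.01/hr
ρ = λ/(cμ) = 10.81/38.01 = 0.2844
Stable ⇔ ρ < 1: YES
Spare capacity = cμ − λ = 38.01 − 10.81 = 27.20/hr

Final: ρ = 0.2844; stable; margin = 27.20/hr


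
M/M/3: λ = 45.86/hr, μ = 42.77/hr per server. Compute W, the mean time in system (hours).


a = 1.0722; ρ = 0.3574; P₀ = 0.337058
Lq = P₀·a^c·ρ/(c!(1−ρ)²) = 0.05994
Wq = Lq/λ = 0.05994/45.86 = 0.001307 hr
W = Wq + 1/μ = 0.001307 + 0.02338 = 0.02469 hr

Final: 0.02469 hr


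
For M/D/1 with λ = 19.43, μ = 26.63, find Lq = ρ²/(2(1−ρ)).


ρ = 19.43/26.63 = 0.7296
M/D/1: Lq = ρ²/(2(1−ρ)) = 0.5324/(2·0.2704) = 0.98449

Final: 0.98449


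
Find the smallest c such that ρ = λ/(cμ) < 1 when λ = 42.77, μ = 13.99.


Stability requires cμ > λ ⇔ c > λ/μ.
λ/μ = 42.77/13.99 = 3.0572
Minimum integer c = ⌊3.0572⌋ + 1 = 4
Check: 4·13.99 = 55.96 > 42.77, while 3·13.99 = 41.97 ≤ 42.77

Final: 4 servers


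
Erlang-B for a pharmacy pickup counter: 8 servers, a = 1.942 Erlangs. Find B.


B(c,a) = (a^c/c!) / Σ_{k=0}^{c} a^k/k!
a^8/8! = 0.005017
Σ terms (k=0..8): 1.00000 + 1.94200 + 1.88568 + 1.22066 + 0.59263 + 0.23018 + 0.07450 + 0.02067 + 0.005017 = 6.971345
B = 0.005017/6.971345 = 0.0007197

Final: 0.0007197


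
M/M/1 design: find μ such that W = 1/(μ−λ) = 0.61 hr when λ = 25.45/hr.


W = 1/(μ−λ) ⇒ μ − λ = 1/W = 1/0.61 = 1.6393
μ = λ + 1/W = 25.45 + 1.6393 = 27.0893 per hr

Final: 27.0893 /hr


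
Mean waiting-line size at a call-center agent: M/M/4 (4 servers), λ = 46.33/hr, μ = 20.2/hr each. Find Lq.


a = λ/μ = 2.2936; ρ = a/4 = 0.5734
P₀ = 0.094008
Lq = P₀·a^c·ρ / (c!·(1−ρ)²) = 0.094008·27.67220·0.5734/(24·0.18200)
= 0.34150

Final: 0.34150


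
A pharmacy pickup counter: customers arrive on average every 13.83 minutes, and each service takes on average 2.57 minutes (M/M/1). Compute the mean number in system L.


λ = 60/13.83 = 4.3384 /hr
μ = 60/2.57 = 23.3463 /hr
ρ = λ/μ = 4.3384/23.3463 = 0.1858
L = ρ/(1−ρ) = 0.1858/0.8142 = 0.2282

Final: 0.2282


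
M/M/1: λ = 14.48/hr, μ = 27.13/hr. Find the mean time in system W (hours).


W = 1/(μ−λ) = 1/(27.13 − 14.48) = 1/12.65 = 0.07905 hr

Final: 0.07905 hr


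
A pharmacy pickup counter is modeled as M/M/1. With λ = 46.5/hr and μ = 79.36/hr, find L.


ρ = λ/μ = 46.5/79.36 = 0.5859
L = ρ/(1−ρ) = 0.5859/(1 − 0.5859) = 0.5859/0.4141 = 1.4151

Final: 1.4151


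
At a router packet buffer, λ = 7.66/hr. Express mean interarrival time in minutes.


Mean interarrival time = 1/λ = 1/7.66 hour = 0.13055 hour
In minutes: 0.13055 × 60 = 7.8329 min

Final: 7.8329 min


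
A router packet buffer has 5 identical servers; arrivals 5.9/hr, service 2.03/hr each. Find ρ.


ρ = λ/(cμ) = 5.9/(5·2.03) = 5.9/10.15 = 0.5813

Final: 0.5813


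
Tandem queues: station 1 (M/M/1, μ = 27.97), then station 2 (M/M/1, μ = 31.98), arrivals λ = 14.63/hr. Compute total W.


Each node sees arrival rate λ = 14.63/hr (tandem ⇒ throughput preserved).
W₁ = 1/(μ₁−λ) = 1/(27.97−14.63) = 0.07496 hr
W₂ = 1/(μ₂−λ) = 1/(31.98−14.63) = 0.05764 hr
W_total = W₁ + W₂ = 0.07496 + 0.05764 = 0.13260 hr

Final: 0.13260 hr


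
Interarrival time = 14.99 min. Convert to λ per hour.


λ = 1/(interarrival time) in consistent units.
1 hour = 60 min, so λ = 60/14.99 = 4.0027 per hour

Final: 4.0027 /hr


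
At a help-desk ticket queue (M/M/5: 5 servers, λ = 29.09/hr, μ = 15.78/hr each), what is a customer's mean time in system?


a = 1.8435; ρ = 0.3687; P₀ = 0.157504
Lq = P₀·a^c·ρ/(c!(1−ρ)²) = 0.02585
Wq = Lq/λ = 0.02585/29.09 = 0.0008887 hr
W = Wq + 1/μ = 0.0008887 + 0.06337 = 0.06426 hr

Final: 0.06426 hr


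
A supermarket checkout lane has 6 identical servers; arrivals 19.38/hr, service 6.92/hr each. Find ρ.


ρ = λ/(cμ) = 19.38/(6·6.92) = 19.38/41.52 = 0.4668

Final: 0.4668


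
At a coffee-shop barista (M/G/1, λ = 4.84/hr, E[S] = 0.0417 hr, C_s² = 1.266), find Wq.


ρ = λ·E[S] = 4.84·0.0417 = 0.2018
E[S²] = E[S]²(1+C_s²) = 0.0417²·(1+1.266) = 0.003940
Wq = λ·E[S²]/(2(1−ρ)) = 4.84·0.003940/(2·0.7982) = 0.01195 hr

Final: 0.01195 hr


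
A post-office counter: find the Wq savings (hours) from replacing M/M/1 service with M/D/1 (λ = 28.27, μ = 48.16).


ρ = 28.27/48.16 = 0.5870
Wq(M/M/1) = ρ/(μ−λ) = 0.5870/19.89 = 0.02951 hr
Wq(M/D/1) = ρ/(2(μ−λ)) = 0.01476 hr
Savings = 0.02951 − 0.01476 = 0.01476 hr

Final: 0.01476 hr


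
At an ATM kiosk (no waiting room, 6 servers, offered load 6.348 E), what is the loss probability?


B(c,a) = (a^c/c!) / Σ_{k=0}^{c} a^k/k!
a^6/6! = 90.884330
Σ terms (k=0..6): 1.00000 + 6.34800 + 20.14855 + 42.63434 + 67.66069 + 85.90201 + 90.88433 = 314.577923
B = 90.884330/314.577923 = 0.288909

Final: 0.288909


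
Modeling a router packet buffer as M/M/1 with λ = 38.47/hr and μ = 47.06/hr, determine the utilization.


ρ = λ/μ = 38.47/47.06 = 0.8175

Final: 0.8175


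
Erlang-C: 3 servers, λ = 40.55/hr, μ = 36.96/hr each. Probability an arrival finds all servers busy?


a = λ/μ = 1.0971; ρ = a/3 = 0.3657
P₀ = 0.328301 (from M/M/c formula)
C(c,a) = [a^c/(c!(1−ρ))]·P₀ = [1.32062/(6·0.6343)]·0.328301
= 0.34701·0.328301 = 0.113923

Final: 0.113923


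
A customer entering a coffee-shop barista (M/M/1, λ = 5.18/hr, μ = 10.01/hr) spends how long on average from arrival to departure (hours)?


W = 1/(μ−λ) = 1/(10.01 − 5.18) = 1/4.83 = 0.2070 hr

Final: 0.2070 hr


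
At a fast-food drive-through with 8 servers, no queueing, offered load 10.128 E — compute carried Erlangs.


B(8,10.128) = 0.344269 (Erlang-B)
Carried load = a(1 − B) = 10.128·(1 − 0.344269) = 10.128·0.655731 = 6.6412 E

Final: 6.6412 Erlangs


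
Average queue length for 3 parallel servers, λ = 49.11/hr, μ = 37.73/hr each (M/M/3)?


a = λ/μ = 1.3016; ρ = a/3 = 0.4339
P₀ = 0.263301
Lq = P₀·a^c·ρ / (c!·(1−ρ)²) = 0.263301·2.20521·0.4339/(6·0.32050)
= 0.13100

Final: 0.13100


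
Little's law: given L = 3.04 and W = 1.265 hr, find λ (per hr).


λ = L/W = 3.04/1.265 = 2.4032 /hr

Final: 2.4032 /hr


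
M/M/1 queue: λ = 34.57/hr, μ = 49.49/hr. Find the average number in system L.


ρ = λ/μ = 34.57/49.49 = 0.6985
L = ρ/(1−ρ) = 0.6985/(1 − 0.6985) = 0.6985/0.3015 = 2.3170

Final: 2.3170


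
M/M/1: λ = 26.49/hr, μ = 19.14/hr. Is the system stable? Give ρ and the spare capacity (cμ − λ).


Total capacity cμ = 1·19.14 = 19.14/hr
ρ = λ/(cμ) = 26.49/19.14 = 1.3840
Stable ⇔ ρ < 1: NO
Spare capacity = cμ − λ = 19.14 − 26.49 = -7.35/hr

Final: ρ = 1.3840; unstable; margin = -7.35/hr


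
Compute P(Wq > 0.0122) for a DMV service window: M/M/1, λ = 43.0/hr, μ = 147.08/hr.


ρ = 43.0/147.08 = 0.2924
P(Wq > t) = ρ·e^{−(μ−λ)t} = 0.2924·e^{−1.2698}
= 0.2924·0.280895 = 0.082122

Final: 0.082122


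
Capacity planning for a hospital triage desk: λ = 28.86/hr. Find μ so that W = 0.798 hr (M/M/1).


W = 1/(μ−λ) ⇒ μ − λ = 1/W = 1/0.798 = 1.2531
μ = λ + 1/W = 28.86 + 1.2531 = 30.1131 per hr

Final: 30.1131 /hr


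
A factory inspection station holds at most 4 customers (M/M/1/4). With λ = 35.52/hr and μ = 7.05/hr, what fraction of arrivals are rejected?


ρ = λ/μ = 35.52/7.05 = 5.0383
P_K = (1−ρ)ρ^K/(1−ρ^(K+1)) = (-4.0383·644.370071)/(1 − 3246.528357)
= -2602.158286/-3245.528357 = 0.801767

Final: 0.801767


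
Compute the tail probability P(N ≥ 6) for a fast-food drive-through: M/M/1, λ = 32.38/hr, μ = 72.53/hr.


ρ = 32.38/72.53 = 0.4464
P(N ≥ n) = ρ^n = 0.4464^6 = 0.007917

Final: 0.007917


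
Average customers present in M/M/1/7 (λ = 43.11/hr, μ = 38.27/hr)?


ρ = 43.11/38.27 = 1.1265
L = ρ[1 − (K+1)ρ^K + Kρ^(K+1)] / [(1−ρ)(1−ρ^(K+1))]
Numerator: 1.1265·(1 − 8·2.301637 + 7·2.592725) = 0.829055
Denominator: (-0.1265)·(-1.592725) = 0.201432
L = 0.829055/0.201432 = 4.1158

Final: 4.1158


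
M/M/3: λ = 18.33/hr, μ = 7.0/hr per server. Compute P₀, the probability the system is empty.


a = λ/μ = 18.33/7.0 = 2.6186; ρ = a/c = 0.8729
Σ_{k=0}^{2} a^k/k! (terms k=0..2) = 1.00000 + 2.61857 + 3.42846 = 7.04703
Tail: a^3/(3!(1−ρ)) = 17.95533/(6·0.1271) = 23.53694
P₀ = 1/(7.04703 + 23.53694) = 1/30.58397 = 0.032697

Final: 0.032697


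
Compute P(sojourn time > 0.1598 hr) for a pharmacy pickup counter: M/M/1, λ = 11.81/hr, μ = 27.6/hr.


W ~ Exponential(μ−λ) for M/M/1.
μ − λ = 27.6 − 11.81 = 15.7900
P(W > t) = e^{−(μ−λ)t} = e^{−2.5232} = 0.080199

Final: 0.080199


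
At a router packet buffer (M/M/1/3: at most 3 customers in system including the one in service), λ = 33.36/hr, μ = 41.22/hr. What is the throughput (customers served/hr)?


ρ = 0.8093; P_K = (1−ρ)ρ^3/(1−ρ^4) = 0.177029
λ_eff = λ(1 − P_K) = 33.36·(1 − 0.177029) = 33.36·0.822971 = 27.4543 /hr

Final: 27.4543 /hr


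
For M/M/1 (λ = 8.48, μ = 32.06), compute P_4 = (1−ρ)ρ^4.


ρ = 8.48/32.06 = 0.2645
P_n = (1−ρ)·ρ^n = (1 − 0.2645)·0.2645^4 = 0.7355·0.004895 = 0.003600

Final: 0.003600


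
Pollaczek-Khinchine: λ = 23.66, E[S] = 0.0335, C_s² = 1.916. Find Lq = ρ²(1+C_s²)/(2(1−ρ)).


ρ = λ·E[S] = 23.66·0.0335 = 0.7926
Lq = ρ²(1+C_s²)/(2(1−ρ)) = 0.6282·(1+1.916)/(2·0.2074)
= 0.6282·2.9160/0.4148 = 4.41661

Final: 4.41661


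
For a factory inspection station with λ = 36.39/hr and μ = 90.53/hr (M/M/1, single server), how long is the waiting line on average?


ρ = 36.39/90.53 = 0.4020
Lq = ρ²/(1−ρ) = 0.1616/0.5980 = 0.2702

Final: 0.2702


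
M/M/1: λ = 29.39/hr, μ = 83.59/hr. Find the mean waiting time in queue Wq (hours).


ρ = 29.39/83.59 = 0.3516
Wq = ρ/(μ−λ) = 0.3516/(83.59 − 29.39) = 0.3516/54.20 = 0.006487 hr

Final: 0.006487 hr


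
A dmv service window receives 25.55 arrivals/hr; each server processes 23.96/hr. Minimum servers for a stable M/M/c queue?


Stability requires cμ > λ ⇔ c > λ/μ.
λ/μ = 25.55/23.96 = 1.0664
Minimum integer c = ⌊1.0664⌋ + 1 = 2
Check: 2·23.96 = 47.92 > 25.55, while 1·23.96 = 23.96 ≤ 25.55

Final: 2 servers


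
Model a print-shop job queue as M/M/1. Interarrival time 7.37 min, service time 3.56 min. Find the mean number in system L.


λ = 60/7.37 = 8.1411 /hr
μ = 60/3.56 = 16.8539 /hr
ρ = λ/μ = 8.1411/16.8539 = 0.4830
L = ρ/(1−ρ) = 0.4830/0.5170 = 0.9344

Final: 0.9344


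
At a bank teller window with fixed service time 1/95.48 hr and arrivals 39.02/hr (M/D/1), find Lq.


ρ = 39.02/95.48 = 0.4087
M/D/1: Lq = ρ²/(2(1−ρ)) = 0.1670/(2·0.5913) = 0.14122

Final: 0.14122


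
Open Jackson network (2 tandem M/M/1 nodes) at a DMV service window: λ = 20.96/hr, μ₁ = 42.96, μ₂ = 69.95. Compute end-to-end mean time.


Each node sees arrival rate λ = 20.96/hr (tandem ⇒ throughput preserved).
W₁ = 1/(μ₁−λ) = 1/(42.96−20.96) = 0.04545 hr
W₂ = 1/(μ₂−λ) = 1/(69.95−20.96) = 0.02041 hr
W_total = W₁ + W₂ = 0.04545 + 0.02041 = 0.06587 hr

Final: 0.06587 hr


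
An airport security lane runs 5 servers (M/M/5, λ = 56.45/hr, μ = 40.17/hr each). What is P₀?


a = λ/μ = 56.45/40.17 = 1.4053; ρ = a/c = 0.2811
Σ_{k=0}^{4} a^k/k! (terms k=0..4) = 1.00000 + 1.40528 + 0.98740 + 0.46252 + 0.16249 = 4.01770
Tail: a^5/(5!(1−ρ)) = 5.48038/(120·0.7189) = 0.06352
P₀ = 1/(4.01770 + 0.06352) = 1/4.08122 = 0.245025

Final: 0.245025


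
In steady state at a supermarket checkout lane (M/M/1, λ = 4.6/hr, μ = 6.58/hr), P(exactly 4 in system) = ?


ρ = 4.6/6.58 = 0.6991
P_n = (1−ρ)·ρ^n = (1 − 0.6991)·0.6991^4 = 0.3009·0.238851 = 0.071873

Final: 0.071873


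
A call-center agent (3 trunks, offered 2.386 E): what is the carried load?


B(3,2.386) = 0.266455 (Erlang-B)
Carried load = a(1 − B) = 2.386·(1 − 0.266455) = 2.386·0.733545 = 1.7502 E

Final: 1.7502 Erlangs


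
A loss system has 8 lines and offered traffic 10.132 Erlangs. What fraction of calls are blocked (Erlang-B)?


B(c,a) = (a^c/c!) / Σ_{k=0}^{c} a^k/k!
a^8/8! = 2754.488259
Σ terms (k=0..8): 1.00000 + 10.13200 + 51.32871 + 173.35417 + 439.10611 + 889.80463 + 1502.58341 + 2174.88216 + 2754.48826 = 7996.679455
B = 2754.488259/7996.679455 = 0.344454

Final: 0.344454


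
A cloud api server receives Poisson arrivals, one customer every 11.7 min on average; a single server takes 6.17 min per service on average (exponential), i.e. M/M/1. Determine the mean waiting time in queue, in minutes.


λ = 60/11.7 = 5.1282 /hr
μ = 60/6.17 = 9.7245 /hr
ρ = λ/μ = 5.1282/9.7245 = 0.5274
Wq = ρ/(μ−λ) = 0.5274/(9.7245−5.1282) = 0.11473 hr
In minutes: 0.11473·60 = 6.884 min

Final: 6.884 min


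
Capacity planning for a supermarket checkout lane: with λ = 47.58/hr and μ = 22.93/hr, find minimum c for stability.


Stability requires cμ > λ ⇔ c > λ/μ.
λ/μ = 47.58/22.93 = 2.0750
Minimum integer c = ⌊2.0750⌋ + 1 = 3
Check: 3·22.93 = 68.79 > 47.58, while 2·22.93 = 45.86 ≤ 47.58

Final: 3 servers


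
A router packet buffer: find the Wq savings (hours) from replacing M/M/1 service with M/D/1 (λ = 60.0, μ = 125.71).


ρ = 60.0/125.71 = 0.4773
Wq(M/M/1) = ρ/(μ−λ) = 0.4773/65.71 = 0.007264 hr
Wq(M/D/1) = ρ/(2(μ−λ)) = 0.003632 hr
Savings = 0.007264 − 0.003632 = 0.003632 hr

Final: 0.003632 hr
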